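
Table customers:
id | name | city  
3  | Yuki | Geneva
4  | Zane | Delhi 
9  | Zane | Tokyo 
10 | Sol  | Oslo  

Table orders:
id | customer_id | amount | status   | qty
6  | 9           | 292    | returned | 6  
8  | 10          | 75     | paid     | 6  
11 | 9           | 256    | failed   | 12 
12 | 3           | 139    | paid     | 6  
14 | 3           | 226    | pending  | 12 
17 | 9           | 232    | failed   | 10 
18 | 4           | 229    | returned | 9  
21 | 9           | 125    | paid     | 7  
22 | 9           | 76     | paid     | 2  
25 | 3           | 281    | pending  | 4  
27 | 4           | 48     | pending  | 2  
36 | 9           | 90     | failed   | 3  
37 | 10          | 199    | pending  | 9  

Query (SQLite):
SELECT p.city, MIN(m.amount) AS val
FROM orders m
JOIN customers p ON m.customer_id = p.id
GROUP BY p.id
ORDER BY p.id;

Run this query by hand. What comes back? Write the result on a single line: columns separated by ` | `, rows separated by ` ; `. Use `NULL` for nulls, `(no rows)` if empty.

Geneva | 139 ; Delhi | 48 ; Tokyo | 76 ; Oslo | 75

Join each orders row to its customers via customer_id.
Group joined rows by customers.id; compute MIN(m.amount) per group.
  3: ids {12, 14, 25} → MIN(m.amount)=139
  4: ids {18, 27} → MIN(m.amount)=48
  9: ids {6, 11, 17, 21, 22, 36} → MIN(m.amount)=76
  10: ids {8, 37} → MIN(m.amount)=75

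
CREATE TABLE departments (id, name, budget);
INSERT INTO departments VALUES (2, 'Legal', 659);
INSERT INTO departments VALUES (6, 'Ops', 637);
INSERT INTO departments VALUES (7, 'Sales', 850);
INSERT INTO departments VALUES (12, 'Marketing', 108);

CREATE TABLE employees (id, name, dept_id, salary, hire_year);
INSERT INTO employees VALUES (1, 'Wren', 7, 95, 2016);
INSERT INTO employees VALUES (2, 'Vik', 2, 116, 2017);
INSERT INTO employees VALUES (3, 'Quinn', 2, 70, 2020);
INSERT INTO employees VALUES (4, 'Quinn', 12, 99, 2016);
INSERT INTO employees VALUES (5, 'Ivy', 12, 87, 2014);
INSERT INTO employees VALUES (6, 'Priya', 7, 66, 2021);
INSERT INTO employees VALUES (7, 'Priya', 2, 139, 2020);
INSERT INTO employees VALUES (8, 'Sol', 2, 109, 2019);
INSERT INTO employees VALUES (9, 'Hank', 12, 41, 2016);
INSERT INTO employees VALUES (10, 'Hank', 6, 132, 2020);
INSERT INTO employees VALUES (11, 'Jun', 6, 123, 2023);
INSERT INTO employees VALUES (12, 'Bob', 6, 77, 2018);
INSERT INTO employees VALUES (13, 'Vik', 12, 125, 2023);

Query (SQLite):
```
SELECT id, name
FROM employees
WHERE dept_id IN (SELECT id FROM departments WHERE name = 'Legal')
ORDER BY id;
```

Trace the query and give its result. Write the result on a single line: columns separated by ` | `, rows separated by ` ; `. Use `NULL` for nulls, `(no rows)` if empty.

2 | Vik ; 3 | Quinn ; 7 | Priya ; 8 | Sol

Inner query: departments.id where name = 'Legal'.
Outer: keep employees rows whose dept_id is in that set.
Inner query → {2}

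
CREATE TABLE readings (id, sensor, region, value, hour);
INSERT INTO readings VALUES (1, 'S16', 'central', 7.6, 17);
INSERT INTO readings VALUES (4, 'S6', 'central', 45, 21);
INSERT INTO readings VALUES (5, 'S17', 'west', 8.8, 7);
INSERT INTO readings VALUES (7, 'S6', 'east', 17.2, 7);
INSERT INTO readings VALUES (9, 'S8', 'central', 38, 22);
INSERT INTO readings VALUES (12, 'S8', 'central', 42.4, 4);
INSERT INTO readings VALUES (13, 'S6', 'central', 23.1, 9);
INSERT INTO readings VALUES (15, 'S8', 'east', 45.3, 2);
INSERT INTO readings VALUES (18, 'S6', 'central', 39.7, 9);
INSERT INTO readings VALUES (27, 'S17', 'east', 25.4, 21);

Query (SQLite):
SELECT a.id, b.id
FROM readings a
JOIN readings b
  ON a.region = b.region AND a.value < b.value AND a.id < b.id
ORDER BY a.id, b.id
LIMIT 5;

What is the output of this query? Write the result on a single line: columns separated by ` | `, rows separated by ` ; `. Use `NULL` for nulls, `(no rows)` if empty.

1 | 4 ; 1 | 9 ; 1 | 12 ; 1 | 13 ; 1 | 18

Pairs (a,b) with same region, a.value < b.value, a.id < b.id.
region groups: central:{1,4,9,12,13,18} east:{7,15,27} west:{5}
Ordered by (a.id, b.id); first 5.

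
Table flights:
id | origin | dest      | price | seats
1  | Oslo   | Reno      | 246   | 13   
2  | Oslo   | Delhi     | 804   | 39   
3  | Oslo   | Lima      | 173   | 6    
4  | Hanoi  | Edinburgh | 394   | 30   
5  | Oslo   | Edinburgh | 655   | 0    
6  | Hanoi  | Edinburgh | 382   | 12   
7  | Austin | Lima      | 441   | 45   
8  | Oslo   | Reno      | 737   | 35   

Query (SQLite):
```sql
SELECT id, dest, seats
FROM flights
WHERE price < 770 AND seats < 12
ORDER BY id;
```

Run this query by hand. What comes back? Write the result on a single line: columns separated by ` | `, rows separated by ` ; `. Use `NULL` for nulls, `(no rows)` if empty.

price < 770: ids {1, 3, 4, 5, 6, 7, 8}
seats < 12: ids {3, 5}
Combine with AND.

3 | Lima | 6 ; 5 | Edinburgh | 0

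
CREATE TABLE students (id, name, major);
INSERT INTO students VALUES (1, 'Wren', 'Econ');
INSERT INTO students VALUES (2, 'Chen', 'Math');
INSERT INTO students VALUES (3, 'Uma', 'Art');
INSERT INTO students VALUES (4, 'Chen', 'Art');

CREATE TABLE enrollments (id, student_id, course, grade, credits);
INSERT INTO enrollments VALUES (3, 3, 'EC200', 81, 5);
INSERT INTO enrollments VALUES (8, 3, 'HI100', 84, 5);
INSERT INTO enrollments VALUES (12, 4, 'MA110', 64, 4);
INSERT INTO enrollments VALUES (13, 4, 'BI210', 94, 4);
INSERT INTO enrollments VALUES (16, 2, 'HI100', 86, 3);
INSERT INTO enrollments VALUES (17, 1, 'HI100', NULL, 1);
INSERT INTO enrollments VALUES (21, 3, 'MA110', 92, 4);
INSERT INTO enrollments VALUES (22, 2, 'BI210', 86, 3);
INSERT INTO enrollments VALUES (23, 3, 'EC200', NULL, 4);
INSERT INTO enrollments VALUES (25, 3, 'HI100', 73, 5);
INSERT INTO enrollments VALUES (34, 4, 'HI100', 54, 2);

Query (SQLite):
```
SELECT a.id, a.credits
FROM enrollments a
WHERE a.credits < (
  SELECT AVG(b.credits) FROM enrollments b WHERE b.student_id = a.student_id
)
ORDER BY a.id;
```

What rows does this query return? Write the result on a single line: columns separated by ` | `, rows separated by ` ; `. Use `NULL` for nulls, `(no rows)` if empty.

For each enrollments row a, compute AVG(credits) over rows sharing a.student_id.
Keep row a if a.credits < that per-group AVG.
  student_id=1: AVG(credits) = 1.0
  student_id=2: AVG(credits) = 3.0
  student_id=3: AVG(credits) = 4.6
  student_id=4: AVG(credits) = 3.333333

21 | 4 ; 23 | 4 ; 34 | 2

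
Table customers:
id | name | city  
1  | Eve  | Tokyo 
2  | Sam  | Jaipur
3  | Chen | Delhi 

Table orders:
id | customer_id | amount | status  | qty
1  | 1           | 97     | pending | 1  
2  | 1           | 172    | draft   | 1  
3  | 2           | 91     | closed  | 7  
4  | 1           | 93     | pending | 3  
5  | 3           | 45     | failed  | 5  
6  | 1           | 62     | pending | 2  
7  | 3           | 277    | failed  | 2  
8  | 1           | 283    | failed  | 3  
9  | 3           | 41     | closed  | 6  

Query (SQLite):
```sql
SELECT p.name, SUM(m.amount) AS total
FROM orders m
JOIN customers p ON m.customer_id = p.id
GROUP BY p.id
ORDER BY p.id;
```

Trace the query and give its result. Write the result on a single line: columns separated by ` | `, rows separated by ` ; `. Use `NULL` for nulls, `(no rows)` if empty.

Eve | 707 ; Sam | 91 ; Chen | 363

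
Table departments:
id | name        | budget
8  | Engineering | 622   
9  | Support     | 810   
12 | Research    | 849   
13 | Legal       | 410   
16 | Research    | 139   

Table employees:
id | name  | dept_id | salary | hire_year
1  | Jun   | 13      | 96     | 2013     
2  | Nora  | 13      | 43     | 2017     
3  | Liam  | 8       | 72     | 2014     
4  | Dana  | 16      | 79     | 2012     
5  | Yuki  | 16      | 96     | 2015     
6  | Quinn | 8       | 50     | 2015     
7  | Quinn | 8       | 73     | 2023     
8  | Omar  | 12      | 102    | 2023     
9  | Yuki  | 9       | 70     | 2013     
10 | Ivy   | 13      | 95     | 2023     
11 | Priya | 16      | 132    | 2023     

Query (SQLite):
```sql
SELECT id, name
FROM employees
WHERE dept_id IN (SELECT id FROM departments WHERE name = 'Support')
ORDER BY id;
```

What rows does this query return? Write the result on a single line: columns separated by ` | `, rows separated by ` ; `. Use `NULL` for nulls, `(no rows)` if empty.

Inner query: departments.id where name = 'Support'.
Outer: keep employees rows whose dept_id is in that set.
Inner query → {9}

9 | Yuki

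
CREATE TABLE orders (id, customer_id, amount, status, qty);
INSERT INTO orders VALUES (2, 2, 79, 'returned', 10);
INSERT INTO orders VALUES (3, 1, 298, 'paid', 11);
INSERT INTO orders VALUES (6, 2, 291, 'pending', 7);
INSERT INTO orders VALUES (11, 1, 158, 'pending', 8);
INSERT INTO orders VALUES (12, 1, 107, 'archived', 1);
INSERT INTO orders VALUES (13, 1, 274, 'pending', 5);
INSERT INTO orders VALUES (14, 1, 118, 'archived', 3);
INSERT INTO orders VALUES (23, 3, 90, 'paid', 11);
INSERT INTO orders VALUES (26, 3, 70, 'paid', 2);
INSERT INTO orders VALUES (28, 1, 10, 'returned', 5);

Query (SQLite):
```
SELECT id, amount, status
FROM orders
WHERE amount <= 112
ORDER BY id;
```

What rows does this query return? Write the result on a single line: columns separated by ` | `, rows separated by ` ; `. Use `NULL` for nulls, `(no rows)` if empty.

2 | 79 | returned ; 12 | 107 | archived ; 23 | 90 | paid ; 26 | 70 | paid ; 28 | 10 | returned

amount <= 112: ids {2, 12, 23, 26, 28}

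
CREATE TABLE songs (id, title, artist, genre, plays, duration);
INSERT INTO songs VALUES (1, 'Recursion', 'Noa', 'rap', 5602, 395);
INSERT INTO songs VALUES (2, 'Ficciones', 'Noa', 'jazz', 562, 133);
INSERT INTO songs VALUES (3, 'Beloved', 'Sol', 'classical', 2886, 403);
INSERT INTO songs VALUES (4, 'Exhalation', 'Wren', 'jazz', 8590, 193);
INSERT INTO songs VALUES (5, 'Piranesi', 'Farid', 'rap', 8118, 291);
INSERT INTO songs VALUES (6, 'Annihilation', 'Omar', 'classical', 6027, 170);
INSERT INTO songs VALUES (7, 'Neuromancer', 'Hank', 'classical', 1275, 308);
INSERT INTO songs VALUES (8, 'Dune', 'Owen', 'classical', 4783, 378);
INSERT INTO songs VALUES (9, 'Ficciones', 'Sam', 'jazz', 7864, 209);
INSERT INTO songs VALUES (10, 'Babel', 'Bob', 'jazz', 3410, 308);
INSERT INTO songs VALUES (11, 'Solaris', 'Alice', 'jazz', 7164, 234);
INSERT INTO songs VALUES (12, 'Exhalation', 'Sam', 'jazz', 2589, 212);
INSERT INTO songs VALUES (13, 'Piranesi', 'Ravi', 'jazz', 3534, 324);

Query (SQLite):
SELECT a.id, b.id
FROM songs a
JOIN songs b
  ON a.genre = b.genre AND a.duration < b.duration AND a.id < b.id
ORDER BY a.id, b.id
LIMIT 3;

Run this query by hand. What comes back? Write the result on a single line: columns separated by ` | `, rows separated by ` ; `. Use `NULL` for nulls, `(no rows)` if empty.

Pairs (a,b) with same genre, a.duration < b.duration, a.id < b.id.
genre groups: classical:{3,6,7,8} jazz:{2,4,9,10,11,12,13} rap:{1,5}
Ordered by (a.id, b.id); first 3.

2 | 4 ; 2 | 9 ; 2 | 10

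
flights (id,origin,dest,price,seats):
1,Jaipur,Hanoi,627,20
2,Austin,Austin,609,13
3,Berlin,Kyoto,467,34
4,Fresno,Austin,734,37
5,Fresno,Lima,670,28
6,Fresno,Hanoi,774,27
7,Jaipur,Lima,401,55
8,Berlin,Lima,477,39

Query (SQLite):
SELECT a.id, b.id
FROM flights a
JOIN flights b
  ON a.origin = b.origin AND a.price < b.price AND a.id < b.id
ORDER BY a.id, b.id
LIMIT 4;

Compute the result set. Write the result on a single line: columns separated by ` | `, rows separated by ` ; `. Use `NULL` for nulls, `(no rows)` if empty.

3 | 8 ; 4 | 6 ; 5 | 6

Pairs (a,b) with same origin, a.price < b.price, a.id < b.id.
origin groups: Austin:{2} Berlin:{3,8} Fresno:{4,5,6} Jaipur:{1,7}
Ordered by (a.id, b.id); first 4.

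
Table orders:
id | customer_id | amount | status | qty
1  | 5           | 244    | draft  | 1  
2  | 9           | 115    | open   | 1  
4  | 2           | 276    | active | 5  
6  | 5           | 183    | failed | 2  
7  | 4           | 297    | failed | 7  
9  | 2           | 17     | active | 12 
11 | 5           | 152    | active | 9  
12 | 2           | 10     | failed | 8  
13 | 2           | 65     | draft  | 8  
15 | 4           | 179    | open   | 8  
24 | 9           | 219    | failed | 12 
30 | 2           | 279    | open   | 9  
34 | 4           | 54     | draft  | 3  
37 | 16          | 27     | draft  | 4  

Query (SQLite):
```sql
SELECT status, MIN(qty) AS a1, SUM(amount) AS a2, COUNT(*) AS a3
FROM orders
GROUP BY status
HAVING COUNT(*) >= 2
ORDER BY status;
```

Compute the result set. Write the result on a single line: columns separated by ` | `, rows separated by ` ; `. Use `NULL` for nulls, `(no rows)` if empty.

Group orders by status.
Per group compute: MIN(qty), SUM(amount), COUNT(*).
HAVING: drop groups with fewer than 2 rows.
  active: ids {4, 9, 11} → MIN(qty)=5, SUM(amount)=445, COUNT(*)=3
  draft: ids {1, 13, 34, 37} → MIN(qty)=1, SUM(amount)=390, COUNT(*)=4
  failed: ids {6, 7, 12, 24} → MIN(qty)=2, SUM(amount)=709, COUNT(*)=4
  open: ids {2, 15, 30} → MIN(qty)=1, SUM(amount)=573, COUNT(*)=3

active | 5 | 445 | 3 ; draft | 1 | 390 | 4 ; failed | 2 | 709 | 4 ; open | 1 | 573 | 3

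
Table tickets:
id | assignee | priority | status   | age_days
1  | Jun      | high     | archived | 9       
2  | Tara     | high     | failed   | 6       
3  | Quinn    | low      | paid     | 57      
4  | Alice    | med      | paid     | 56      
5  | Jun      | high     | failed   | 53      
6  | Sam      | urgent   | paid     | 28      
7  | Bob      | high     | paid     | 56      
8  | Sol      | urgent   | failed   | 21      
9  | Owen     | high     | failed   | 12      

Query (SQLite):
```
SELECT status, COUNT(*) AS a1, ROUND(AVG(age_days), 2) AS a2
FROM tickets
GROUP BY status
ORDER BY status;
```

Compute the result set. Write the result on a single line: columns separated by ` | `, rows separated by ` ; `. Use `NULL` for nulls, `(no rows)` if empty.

archived | 1 | 9 ; failed | 4 | 23 ; paid | 4 | 49.25

Group tickets by status.
Per group compute: COUNT(*), ROUND(AVG(age_days), 2).
  archived: ids {1} → COUNT(*)=1, ROUND(AVG(age_days), 2)=9
  failed: ids {2, 5, 8, 9} → COUNT(*)=4, ROUND(AVG(age_days), 2)=23
  paid: ids {3, 4, 6, 7} → COUNT(*)=4, ROUND(AVG(age_days), 2)=49.25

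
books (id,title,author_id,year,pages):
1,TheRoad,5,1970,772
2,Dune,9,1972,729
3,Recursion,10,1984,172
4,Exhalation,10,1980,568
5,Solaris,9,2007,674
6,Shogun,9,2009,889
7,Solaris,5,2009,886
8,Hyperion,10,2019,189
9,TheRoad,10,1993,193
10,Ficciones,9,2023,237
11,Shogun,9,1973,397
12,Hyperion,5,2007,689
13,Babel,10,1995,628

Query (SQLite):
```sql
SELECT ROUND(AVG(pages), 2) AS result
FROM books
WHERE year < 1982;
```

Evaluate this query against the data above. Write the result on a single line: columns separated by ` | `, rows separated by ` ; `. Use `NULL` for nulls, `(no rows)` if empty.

Rows where year < 1982 → pages values: [772, 729, 568, 397].
AVG = 2466 / 4 (rounded to 2 dp).

616.5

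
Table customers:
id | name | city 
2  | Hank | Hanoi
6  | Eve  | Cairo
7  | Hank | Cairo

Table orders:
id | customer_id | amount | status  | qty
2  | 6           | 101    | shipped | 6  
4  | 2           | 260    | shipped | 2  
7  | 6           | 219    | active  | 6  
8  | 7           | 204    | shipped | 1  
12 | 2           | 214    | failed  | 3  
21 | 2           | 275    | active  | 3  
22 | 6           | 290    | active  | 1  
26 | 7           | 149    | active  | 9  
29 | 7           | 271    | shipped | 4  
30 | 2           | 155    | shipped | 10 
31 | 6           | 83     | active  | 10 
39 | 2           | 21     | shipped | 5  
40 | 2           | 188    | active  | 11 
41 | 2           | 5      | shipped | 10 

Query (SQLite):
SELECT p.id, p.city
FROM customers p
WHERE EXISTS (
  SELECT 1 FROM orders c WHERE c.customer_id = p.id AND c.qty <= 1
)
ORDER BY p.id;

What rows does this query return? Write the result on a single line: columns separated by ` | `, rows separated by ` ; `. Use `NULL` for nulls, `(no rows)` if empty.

6 | Cairo ; 7 | Cairo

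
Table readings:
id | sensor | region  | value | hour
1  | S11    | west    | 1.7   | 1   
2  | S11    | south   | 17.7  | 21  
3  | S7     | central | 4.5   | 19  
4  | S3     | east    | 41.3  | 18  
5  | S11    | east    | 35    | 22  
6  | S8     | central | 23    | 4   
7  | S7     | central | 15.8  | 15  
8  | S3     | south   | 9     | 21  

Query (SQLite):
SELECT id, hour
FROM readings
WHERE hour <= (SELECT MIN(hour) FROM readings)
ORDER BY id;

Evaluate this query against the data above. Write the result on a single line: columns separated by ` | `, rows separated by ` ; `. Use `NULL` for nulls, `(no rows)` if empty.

1 | 1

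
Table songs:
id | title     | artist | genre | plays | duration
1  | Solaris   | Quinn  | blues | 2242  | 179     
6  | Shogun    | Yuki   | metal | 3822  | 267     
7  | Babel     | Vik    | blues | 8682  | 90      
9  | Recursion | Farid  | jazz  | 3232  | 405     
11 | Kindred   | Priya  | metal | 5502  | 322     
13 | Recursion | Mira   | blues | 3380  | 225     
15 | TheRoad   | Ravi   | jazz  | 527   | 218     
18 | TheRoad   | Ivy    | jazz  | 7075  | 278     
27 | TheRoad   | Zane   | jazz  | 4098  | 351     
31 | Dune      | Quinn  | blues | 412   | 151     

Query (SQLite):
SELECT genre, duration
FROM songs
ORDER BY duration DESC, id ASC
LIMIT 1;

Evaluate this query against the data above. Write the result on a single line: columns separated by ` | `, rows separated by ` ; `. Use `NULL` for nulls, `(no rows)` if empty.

jazz | 405

Sort by duration desc, tiebreak id asc: (405, id=9), (351, id=27), (322, id=11), (278, id=18) …. Take first 1.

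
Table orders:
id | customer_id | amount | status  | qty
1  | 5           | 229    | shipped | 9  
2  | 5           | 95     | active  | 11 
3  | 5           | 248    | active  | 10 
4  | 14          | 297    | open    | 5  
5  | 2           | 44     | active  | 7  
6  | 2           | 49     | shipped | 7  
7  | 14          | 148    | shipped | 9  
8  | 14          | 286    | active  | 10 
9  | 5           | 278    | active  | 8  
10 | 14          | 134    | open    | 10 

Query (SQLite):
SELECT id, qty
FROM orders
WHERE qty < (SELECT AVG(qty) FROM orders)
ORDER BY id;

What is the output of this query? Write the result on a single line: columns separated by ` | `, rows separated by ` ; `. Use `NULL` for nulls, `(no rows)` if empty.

4 | 5 ; 5 | 7 ; 6 | 7 ; 9 | 8

Scalar subquery: AVG(qty) over all orders rows = 8.6.
Keep rows where qty < that value.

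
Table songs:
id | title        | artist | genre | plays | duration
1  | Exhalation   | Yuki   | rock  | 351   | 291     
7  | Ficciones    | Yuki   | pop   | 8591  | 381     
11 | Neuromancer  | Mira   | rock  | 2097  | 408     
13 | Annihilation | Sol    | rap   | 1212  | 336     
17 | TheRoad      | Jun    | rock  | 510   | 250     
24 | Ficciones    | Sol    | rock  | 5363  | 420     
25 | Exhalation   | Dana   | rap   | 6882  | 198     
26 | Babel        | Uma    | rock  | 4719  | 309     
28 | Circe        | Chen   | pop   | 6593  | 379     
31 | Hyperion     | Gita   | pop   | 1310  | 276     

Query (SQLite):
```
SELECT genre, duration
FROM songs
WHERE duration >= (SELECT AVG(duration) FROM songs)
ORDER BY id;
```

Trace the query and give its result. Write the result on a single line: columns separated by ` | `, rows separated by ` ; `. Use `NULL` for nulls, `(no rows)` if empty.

pop | 381 ; rock | 408 ; rap | 336 ; rock | 420 ; pop | 379

Scalar subquery: AVG(duration) over all songs rows = 324.8.
Keep rows where duration >= that value.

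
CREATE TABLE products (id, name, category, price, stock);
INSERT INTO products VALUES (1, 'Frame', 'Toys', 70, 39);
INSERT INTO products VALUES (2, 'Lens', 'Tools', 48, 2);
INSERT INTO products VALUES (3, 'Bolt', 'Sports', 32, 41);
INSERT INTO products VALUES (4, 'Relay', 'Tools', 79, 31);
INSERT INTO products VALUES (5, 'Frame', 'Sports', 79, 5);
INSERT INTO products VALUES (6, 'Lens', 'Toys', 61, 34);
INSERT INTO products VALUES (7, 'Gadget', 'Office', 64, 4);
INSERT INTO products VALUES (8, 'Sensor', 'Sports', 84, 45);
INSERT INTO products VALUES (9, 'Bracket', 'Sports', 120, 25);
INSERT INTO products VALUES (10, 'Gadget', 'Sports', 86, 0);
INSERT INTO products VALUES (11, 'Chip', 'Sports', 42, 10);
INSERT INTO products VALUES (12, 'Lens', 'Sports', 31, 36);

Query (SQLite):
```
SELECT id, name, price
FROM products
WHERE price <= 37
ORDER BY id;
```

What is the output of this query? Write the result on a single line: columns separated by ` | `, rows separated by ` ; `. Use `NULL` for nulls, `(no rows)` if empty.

3 | Bolt | 32 ; 12 | Lens | 31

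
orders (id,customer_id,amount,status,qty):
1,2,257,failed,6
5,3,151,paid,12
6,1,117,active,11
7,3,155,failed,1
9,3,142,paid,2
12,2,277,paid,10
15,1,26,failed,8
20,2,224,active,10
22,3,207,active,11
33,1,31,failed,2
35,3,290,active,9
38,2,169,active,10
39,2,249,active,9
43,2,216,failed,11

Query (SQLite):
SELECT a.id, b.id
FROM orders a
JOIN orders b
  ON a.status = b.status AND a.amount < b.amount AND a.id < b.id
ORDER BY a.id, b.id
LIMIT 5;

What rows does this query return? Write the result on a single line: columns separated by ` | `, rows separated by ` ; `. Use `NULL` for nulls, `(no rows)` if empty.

5 | 12 ; 6 | 20 ; 6 | 22 ; 6 | 35 ; 6 | 38

Pairs (a,b) with same status, a.amount < b.amount, a.id < b.id.
status groups: active:{6,20,22,35,38,39} failed:{1,7,15,33,43} paid:{5,9,12}
Ordered by (a.id, b.id); first 5.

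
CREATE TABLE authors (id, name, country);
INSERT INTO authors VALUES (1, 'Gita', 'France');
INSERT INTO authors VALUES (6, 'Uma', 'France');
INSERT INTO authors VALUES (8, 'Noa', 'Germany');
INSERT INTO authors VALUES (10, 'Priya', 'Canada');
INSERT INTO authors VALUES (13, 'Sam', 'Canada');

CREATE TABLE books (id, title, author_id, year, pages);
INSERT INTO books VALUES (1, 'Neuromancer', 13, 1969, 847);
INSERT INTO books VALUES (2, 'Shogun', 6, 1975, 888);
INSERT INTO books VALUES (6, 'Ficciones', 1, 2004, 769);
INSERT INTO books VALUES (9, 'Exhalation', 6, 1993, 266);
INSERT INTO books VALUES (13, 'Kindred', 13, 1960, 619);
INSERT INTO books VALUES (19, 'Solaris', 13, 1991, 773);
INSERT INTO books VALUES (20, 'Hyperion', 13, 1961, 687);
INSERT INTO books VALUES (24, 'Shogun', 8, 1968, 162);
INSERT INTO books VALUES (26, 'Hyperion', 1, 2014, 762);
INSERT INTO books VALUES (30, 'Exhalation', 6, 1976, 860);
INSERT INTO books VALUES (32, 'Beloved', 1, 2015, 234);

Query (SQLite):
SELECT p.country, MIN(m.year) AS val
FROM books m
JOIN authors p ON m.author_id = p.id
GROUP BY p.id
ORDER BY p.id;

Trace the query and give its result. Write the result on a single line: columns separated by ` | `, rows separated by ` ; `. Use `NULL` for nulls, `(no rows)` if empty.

Join each books row to its authors via author_id.
Group joined rows by authors.id; compute MIN(m.year) per group.
  1: ids {6, 26, 32} → MIN(m.year)=2004
  6: ids {2, 9, 30} → MIN(m.year)=1975
  8: ids {24} → MIN(m.year)=1968
  13: ids {1, 13, 19, 20} → MIN(m.year)=1960

France | 2004 ; France | 1975 ; Germany | 1968 ; Canada | 1960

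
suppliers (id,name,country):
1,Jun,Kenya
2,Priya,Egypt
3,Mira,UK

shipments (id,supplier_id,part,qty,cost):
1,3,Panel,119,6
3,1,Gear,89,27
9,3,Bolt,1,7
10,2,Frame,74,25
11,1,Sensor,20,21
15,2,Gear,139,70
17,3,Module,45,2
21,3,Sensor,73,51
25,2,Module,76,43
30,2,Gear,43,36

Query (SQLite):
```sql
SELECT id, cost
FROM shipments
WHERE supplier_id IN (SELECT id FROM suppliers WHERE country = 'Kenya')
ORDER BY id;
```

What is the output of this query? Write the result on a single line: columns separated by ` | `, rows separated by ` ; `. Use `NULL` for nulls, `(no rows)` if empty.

3 | 27 ; 11 | 21

Inner query: suppliers.id where country = 'Kenya'.
Outer: keep shipments rows whose supplier_id is in that set.
Inner query → {1}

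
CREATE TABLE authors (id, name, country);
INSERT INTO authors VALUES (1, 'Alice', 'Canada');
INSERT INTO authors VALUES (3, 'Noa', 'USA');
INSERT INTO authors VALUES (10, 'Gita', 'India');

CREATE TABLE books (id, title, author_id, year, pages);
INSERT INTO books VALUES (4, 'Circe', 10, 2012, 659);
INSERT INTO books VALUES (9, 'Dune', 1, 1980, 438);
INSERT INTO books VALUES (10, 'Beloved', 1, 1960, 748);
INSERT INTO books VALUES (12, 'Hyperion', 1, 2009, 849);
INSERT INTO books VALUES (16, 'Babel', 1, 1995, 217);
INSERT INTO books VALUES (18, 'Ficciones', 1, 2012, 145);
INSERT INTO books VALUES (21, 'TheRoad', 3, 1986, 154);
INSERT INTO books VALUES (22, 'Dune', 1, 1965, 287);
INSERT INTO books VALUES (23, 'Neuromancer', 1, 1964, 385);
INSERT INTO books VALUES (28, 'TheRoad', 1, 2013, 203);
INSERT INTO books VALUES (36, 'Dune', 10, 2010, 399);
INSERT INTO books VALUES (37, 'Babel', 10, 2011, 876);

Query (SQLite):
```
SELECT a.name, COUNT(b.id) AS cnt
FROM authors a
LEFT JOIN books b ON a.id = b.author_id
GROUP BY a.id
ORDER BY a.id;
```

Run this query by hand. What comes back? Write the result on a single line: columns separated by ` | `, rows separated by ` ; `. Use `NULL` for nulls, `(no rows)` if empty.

Alice | 8 ; Noa | 1 ; Gita | 3

LEFT JOIN keeps every authors row; unmatched ones get NULL for books columns.
Group by authors.id and compute COUNT(b.id). COUNT(col) of an all-NULL group is 0.
  1: ids {9, 10, 12, 16, 18, 22, 23, 28} → COUNT(b.id)=8
  3: ids {21} → COUNT(b.id)=1
  10: ids {4, 36, 37} → COUNT(b.id)=3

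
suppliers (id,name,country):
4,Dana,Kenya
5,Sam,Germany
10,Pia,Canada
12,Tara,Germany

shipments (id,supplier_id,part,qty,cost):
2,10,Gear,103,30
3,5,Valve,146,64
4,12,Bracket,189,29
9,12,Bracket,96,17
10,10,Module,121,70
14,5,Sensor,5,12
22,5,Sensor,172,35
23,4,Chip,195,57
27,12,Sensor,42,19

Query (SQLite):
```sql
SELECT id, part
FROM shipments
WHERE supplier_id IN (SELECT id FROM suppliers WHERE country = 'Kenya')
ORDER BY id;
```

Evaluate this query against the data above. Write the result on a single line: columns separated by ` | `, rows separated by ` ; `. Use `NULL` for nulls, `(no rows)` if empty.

23 | Chip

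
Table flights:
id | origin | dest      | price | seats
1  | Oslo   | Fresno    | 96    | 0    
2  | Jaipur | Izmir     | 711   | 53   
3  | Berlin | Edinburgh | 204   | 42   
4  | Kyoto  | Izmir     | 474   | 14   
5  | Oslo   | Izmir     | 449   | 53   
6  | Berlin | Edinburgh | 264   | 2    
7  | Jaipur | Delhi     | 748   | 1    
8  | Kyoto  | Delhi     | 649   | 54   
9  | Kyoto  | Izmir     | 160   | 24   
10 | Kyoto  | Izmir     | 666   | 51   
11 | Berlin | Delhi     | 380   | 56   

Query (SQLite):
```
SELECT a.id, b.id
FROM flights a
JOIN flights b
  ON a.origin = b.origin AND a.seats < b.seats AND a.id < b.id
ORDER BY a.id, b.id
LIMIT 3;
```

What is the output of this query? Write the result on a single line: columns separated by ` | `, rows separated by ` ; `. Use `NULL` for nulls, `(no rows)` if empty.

Pairs (a,b) with same origin, a.seats < b.seats, a.id < b.id.
origin groups: Berlin:{3,6,11} Jaipur:{2,7} Kyoto:{4,8,9,10} Oslo:{1,5}
Ordered by (a.id, b.id); first 3.

1 | 5 ; 3 | 11 ; 4 | 8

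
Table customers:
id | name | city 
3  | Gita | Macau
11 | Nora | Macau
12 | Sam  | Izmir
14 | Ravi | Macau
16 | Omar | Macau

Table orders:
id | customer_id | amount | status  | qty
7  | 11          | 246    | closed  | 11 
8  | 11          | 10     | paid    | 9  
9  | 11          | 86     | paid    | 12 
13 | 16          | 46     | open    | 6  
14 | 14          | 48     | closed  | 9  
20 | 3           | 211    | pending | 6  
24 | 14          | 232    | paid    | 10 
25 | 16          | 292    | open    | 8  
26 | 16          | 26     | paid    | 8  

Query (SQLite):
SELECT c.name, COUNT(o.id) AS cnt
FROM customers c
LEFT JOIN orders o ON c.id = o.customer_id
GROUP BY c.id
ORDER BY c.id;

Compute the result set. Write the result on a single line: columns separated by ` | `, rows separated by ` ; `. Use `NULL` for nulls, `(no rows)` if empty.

LEFT JOIN keeps every customers row; unmatched ones get NULL for orders columns.
Group by customers.id and compute COUNT(o.id). COUNT(col) of an all-NULL group is 0.
  3: ids {20} → COUNT(o.id)=1
  11: ids {7, 8, 9} → COUNT(o.id)=3
  12: ids {—} → COUNT(o.id)=0
  14: ids {14, 24} → COUNT(o.id)=2
  16: ids {13, 25, 26} → COUNT(o.id)=3

Gita | 1 ; Nora | 3 ; Sam | 0 ; Ravi | 2 ; Omar | 3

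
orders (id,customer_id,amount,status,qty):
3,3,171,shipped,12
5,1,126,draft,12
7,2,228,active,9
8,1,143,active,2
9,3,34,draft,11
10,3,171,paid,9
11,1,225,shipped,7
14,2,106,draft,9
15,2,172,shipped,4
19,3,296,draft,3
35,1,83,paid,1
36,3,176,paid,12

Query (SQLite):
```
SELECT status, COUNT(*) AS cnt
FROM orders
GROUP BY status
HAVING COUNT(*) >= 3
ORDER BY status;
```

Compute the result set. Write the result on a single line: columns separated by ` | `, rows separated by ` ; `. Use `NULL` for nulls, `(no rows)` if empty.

draft | 4 ; paid | 3 ; shipped | 3

Partition orders by status; compute COUNT(*) within each group.
HAVING: keep groups with count ≥ 3.
  active: ids {7, 8} → COUNT(*)=2
  draft: ids {5, 9, 14, 19} → COUNT(*)=4
  paid: ids {10, 35, 36} → COUNT(*)=3
  shipped: ids {3, 11, 15} → COUNT(*)=3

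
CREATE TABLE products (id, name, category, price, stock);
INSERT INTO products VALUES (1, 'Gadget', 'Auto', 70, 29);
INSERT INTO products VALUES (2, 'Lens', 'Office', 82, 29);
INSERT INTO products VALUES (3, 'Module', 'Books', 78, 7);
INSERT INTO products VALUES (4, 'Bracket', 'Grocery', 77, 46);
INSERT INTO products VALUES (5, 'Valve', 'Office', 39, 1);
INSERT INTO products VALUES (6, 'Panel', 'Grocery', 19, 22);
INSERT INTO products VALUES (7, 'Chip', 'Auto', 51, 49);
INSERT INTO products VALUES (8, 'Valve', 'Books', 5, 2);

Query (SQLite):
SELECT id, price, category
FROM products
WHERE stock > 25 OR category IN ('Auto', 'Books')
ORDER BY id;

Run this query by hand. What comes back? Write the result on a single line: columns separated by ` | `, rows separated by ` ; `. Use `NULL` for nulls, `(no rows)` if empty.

1 | 70 | Auto ; 2 | 82 | Office ; 3 | 78 | Books ; 4 | 77 | Grocery ; 7 | 51 | Auto ; 8 | 5 | Books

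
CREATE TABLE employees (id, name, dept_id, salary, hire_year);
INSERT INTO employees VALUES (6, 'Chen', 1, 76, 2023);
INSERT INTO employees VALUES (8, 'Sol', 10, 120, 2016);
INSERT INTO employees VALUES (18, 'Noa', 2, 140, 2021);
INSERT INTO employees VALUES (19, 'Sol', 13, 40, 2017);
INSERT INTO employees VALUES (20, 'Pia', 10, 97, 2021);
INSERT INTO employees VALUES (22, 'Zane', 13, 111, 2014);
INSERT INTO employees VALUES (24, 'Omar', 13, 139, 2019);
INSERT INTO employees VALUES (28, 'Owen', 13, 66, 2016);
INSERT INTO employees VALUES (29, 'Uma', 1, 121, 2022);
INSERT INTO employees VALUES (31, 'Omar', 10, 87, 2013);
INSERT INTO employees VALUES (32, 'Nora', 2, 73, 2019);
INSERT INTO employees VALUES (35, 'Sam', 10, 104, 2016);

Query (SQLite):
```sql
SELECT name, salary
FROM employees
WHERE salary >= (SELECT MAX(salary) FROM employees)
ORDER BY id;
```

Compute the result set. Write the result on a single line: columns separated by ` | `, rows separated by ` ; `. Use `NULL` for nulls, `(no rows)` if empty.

Noa | 140

Scalar subquery: MAX(salary) over all employees rows = 140.
Keep rows where salary >= that value.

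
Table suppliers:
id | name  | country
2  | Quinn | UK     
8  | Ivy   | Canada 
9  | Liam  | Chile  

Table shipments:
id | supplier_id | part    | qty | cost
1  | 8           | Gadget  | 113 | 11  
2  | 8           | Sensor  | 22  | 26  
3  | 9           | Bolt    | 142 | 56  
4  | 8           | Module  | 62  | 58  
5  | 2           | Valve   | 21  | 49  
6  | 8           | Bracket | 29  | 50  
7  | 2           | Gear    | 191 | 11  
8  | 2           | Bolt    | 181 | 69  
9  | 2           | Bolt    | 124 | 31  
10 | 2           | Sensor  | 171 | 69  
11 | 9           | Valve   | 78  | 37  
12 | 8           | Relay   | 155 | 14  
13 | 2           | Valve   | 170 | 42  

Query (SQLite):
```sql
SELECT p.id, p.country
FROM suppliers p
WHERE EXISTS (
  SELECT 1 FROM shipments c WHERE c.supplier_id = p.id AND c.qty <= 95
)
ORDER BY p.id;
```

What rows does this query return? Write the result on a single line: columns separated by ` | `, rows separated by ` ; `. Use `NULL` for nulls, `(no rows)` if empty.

2 | UK ; 8 | Canada ; 9 | Chile

For each suppliers row, check whether any shipments with matching supplier_id has qty <= 95.
Keep rows where that is true.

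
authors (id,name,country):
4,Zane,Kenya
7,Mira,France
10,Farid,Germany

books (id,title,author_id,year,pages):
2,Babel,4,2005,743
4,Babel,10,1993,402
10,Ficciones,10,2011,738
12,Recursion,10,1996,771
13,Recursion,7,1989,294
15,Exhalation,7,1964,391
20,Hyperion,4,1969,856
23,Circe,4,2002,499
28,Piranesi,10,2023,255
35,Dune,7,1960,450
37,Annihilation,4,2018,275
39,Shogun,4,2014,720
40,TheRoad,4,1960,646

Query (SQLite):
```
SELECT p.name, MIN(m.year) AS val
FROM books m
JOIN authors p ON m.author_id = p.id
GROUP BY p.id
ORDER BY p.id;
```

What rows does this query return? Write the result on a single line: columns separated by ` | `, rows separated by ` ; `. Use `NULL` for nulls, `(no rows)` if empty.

Join each books row to its authors via author_id.
Group joined rows by authors.id; compute MIN(m.year) per group.
  4: ids {2, 20, 23, 37, 39, 40} → MIN(m.year)=1960
  7: ids {13, 15, 35} → MIN(m.year)=1960
  10: ids {4, 10, 12, 28} → MIN(m.year)=1993

Zane | 1960 ; Mira | 1960 ; Farid | 1993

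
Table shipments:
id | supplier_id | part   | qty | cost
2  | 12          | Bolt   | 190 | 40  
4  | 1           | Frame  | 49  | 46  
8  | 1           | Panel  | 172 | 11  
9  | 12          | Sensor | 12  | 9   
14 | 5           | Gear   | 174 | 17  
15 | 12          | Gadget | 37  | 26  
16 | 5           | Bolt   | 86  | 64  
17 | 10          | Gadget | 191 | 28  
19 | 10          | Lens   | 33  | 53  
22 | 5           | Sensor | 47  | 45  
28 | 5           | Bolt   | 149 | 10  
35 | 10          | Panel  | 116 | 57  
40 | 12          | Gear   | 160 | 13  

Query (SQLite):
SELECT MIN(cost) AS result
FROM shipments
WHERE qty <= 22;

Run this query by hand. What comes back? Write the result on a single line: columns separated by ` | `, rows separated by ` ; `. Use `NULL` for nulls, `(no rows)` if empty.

9

Rows where qty <= 22 → cost values: [9].
MIN of non-NULL values = 9.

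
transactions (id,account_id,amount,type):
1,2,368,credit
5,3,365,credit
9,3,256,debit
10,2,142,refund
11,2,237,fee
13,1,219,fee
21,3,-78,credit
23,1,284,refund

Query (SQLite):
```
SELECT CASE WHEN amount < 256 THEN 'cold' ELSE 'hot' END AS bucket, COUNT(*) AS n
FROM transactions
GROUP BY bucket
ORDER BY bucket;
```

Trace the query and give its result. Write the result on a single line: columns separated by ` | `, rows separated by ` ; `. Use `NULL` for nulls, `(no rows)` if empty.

cold | 4 ; hot | 4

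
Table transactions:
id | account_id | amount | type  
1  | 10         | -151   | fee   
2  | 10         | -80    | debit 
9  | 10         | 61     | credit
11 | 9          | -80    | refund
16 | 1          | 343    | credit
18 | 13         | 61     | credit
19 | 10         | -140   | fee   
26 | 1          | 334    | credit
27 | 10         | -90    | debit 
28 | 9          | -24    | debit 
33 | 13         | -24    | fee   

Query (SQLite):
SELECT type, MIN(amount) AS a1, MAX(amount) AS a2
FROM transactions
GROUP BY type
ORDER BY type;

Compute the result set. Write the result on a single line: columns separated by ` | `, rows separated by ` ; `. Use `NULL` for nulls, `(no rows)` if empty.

credit | 61 | 343 ; debit | -90 | -24 ; fee | -151 | -24 ; refund | -80 | -80

Group transactions by type.
Per group compute: MIN(amount), MAX(amount).
  credit: ids {9, 16, 18, 26} → MIN(amount)=61, MAX(amount)=343
  debit: ids {2, 27, 28} → MIN(amount)=-90, MAX(amount)=-24
  fee: ids {1, 19, 33} → MIN(amount)=-151, MAX(amount)=-24
  refund: ids {11} → MIN(amount)=-80, MAX(amount)=-80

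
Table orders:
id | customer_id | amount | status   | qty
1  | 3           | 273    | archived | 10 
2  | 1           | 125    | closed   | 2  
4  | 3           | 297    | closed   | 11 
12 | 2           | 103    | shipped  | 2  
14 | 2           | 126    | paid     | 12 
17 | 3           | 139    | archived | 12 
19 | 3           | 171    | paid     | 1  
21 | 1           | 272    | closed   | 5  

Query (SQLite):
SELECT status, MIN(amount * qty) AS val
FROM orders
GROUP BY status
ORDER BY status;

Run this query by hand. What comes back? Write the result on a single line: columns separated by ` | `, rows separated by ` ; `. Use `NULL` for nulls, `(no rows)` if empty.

For each row compute amount * qty.
Group by status; take MIN of the expression per group.
  archived: ids {1, 17} → MIN(amount * qty)=1668
  closed: ids {2, 4, 21} → MIN(amount * qty)=250
  paid: ids {14, 19} → MIN(amount * qty)=171
  shipped: ids {12} → MIN(amount * qty)=206

archived | 1668 ; closed | 250 ; paid | 171 ; shipped | 206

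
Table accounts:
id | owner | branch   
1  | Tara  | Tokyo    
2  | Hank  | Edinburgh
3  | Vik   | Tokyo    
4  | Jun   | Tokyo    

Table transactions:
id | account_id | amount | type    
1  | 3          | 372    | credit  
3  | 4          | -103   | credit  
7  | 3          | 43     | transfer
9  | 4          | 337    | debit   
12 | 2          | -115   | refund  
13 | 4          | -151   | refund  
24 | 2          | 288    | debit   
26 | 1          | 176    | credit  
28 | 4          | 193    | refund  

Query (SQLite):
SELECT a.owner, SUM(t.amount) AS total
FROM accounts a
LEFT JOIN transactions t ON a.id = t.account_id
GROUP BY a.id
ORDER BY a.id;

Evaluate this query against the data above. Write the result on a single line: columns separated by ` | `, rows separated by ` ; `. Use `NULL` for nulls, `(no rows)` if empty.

LEFT JOIN keeps every accounts row; unmatched ones get NULL for transactions columns.
Group by accounts.id and compute SUM(t.amount). SUM over an all-NULL group is NULL.
  1: ids {26} → SUM(t.amount)=176
  2: ids {12, 24} → SUM(t.amount)=173
  3: ids {1, 7} → SUM(t.amount)=415
  4: ids {3, 9, 13, 28} → SUM(t.amount)=276

Tara | 176 ; Hank | 173 ; Vik | 415 ; Jun | 276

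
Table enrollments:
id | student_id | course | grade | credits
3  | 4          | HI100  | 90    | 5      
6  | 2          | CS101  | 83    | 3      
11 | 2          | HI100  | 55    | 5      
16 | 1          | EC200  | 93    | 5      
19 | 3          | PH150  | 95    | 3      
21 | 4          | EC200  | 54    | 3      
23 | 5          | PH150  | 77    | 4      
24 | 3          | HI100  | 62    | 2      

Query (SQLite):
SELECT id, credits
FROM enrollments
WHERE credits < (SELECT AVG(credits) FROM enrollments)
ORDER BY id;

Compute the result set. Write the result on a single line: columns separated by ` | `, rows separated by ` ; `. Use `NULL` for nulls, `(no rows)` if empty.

Scalar subquery: AVG(credits) over all enrollments rows = 3.75.
Keep rows where credits < that value.

6 | 3 ; 19 | 3 ; 21 | 3 ; 24 | 2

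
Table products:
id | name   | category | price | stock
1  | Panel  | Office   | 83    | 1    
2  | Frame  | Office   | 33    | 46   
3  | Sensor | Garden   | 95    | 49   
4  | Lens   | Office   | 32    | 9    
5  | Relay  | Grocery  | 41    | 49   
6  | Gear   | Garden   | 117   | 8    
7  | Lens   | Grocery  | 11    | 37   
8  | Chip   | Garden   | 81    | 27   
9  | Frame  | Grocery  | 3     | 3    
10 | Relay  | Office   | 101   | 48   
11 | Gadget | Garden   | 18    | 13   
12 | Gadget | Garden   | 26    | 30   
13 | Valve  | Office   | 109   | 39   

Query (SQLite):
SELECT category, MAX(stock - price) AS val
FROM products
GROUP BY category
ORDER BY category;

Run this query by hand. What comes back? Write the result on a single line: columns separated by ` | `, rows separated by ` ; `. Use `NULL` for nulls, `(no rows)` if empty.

For each row compute stock - price.
Group by category; take MAX of the expression per group.
  Garden: ids {3, 6, 8, 11, 12} → MAX(stock - price)=4
  Grocery: ids {5, 7, 9} → MAX(stock - price)=26
  Office: ids {1, 2, 4, 10, 13} → MAX(stock - price)=13

Garden | 4 ; Grocery | 26 ; Office | 13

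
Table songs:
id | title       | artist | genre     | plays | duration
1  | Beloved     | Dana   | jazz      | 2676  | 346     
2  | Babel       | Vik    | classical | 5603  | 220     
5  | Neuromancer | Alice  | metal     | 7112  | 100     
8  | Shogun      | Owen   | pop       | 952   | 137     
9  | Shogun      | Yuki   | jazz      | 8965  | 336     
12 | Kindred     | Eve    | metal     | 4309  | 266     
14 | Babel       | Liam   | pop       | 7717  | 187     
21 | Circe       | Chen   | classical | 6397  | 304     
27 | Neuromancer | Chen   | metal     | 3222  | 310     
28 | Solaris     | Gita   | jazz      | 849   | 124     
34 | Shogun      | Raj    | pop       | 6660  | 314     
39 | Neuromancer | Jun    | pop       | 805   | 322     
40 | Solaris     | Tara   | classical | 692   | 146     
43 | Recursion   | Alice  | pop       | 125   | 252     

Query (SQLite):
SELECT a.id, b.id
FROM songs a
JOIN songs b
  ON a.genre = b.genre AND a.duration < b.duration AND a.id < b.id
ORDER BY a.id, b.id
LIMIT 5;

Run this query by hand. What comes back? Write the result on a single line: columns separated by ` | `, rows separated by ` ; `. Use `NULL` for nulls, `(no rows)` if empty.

2 | 21 ; 5 | 12 ; 5 | 27 ; 8 | 14 ; 8 | 34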